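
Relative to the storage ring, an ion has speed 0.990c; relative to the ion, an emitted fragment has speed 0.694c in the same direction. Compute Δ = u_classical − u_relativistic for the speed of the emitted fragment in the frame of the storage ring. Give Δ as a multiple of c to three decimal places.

Δ = 0.686c

Galilean: u_cl = 0.694 + 0.990 = 1.6840.
Relativistic: u_rel = (0.694 + 0.990) / (1 + 0.694·0.990) = 1.6840/1.6871 = 0.9982.
Δ = 1.6840 − 0.9982 = 0.6858.
(The classical prediction exceeds c; the relativistic result does not.)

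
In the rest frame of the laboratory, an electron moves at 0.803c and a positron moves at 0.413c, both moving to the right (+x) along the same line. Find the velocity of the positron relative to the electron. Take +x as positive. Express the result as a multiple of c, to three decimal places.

-0.584c

β_A = 0.803, β_B = 0.413.
Transform to A's frame with the inverse velocity-addition law: u' = (u − v)/(1 − uv/c²), taking u = β_B and v = β_A.
u' = (0.413 − 0.803) / (1 − (0.803)(0.413)) = -0.3900/0.6684 = -0.5835.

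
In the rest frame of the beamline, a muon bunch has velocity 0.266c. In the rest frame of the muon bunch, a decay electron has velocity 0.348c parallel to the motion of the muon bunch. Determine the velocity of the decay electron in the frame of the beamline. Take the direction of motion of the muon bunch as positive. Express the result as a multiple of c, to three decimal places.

0.562c

With v = 0.266 and u' = 0.348 (in units of c),
u = (u' + v)/(1 + u'v/c²):
u = (0.348 + 0.266) / (1 + 0.348·0.266) = 0.6140/1.0926 = 0.5620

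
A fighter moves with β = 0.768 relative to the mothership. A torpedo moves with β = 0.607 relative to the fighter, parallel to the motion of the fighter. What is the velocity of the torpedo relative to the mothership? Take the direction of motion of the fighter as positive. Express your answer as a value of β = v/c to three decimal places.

With v = 0.768 and u' = 0.607 (in units of c),
u = (u' + v)/(1 + u'v/c²):
u = (0.607 + 0.768) / (1 + 0.607·0.768) = 1.3750/1.4662 = 0.9378

β = 0.938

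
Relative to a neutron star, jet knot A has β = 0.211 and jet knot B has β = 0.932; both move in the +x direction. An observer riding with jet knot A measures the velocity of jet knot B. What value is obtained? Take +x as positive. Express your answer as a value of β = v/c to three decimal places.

β_A = 0.211, β_B = 0.932.
Transform to A's frame with the inverse velocity-addition law: u' = (u − v)/(1 − uv/c²), taking u = β_B and v = β_A.
u' = (0.932 − 0.211) / (1 − (0.211)(0.932)) = 0.7210/0.8033 = 0.8975.

β = +0.897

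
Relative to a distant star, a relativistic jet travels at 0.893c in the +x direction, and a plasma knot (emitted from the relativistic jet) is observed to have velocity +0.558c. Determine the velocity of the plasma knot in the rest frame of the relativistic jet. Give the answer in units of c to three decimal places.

-0.668c

Invert the composition law: u' = (u − v)/(1 − uv/c²).
u' = (0.558 − 0.893) / (1 − (0.558)(0.893)) = -0.3350/0.5017 = -0.6677.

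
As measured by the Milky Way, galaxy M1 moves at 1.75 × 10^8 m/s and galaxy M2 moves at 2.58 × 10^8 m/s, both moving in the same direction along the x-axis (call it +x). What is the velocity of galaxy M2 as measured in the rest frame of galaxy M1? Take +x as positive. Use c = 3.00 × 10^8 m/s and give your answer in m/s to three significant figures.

+1.67 × 10^8 m/s

β_A = 0.583, β_B = 0.860 (dividing each by c = 3.00 × 10^8 m/s).
Transform to A's frame with the inverse velocity-addition law: u' = (u − v)/(1 − uv/c²), taking u = β_B and v = β_A.
u' = (0.860 − 0.583) / (1 − (0.583)(0.860)) = 0.2767/0.4983 = 0.5552.
u' = 0.5552 × 3.00 × 10^8 m/s.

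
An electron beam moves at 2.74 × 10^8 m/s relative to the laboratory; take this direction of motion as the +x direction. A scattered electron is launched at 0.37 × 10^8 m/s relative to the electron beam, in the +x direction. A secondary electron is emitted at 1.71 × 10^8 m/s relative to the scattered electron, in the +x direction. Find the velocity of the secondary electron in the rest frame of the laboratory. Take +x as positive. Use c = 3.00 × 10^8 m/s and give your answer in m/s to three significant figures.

2.94 × 10^8 m/s

Apply u = (u' + v)/(1 + u'v/c²) successively, working outward toward the laboratory.
(Dividing each given speed by c = 3.00 × 10^8 m/s to work in units of c.)
Start: velocity of the electron beam relative to the laboratory = 0.9133c.
Compose with the scattered electron (u' = 0.123 in the electron beam frame): u_1 = (0.123 + 0.913) / (1 + 0.123·0.913) = 1.0367/1.1126 = 0.9317.
Compose with the secondary electron (u' = 0.570 in the scattered electron frame): u_2 = (0.570 + 0.932) / (1 + 0.570·0.932) = 1.5017/1.5311 = 0.9808.
So u = 0.9808 × 3.00 × 10^8 m/s.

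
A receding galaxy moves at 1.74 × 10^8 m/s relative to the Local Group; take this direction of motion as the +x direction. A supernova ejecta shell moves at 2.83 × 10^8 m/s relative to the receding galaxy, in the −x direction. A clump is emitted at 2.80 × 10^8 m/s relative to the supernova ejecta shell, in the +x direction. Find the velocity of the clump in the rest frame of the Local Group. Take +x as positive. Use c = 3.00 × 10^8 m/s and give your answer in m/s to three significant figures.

Apply u = (u' + v)/(1 + u'v/c²) successively, working outward toward the Local Group.
(Dividing each given speed by c = 3.00 × 10^8 m/s to work in units of c.)
Start: velocity of the receding galaxy relative to the Local Group = 0.5800c.
Compose with the supernova ejecta shell (u' = -0.943 in the receding galaxy frame): u_1 = (-0.943 + 0.580) / (1 + (-0.943)·0.580) = -0.3633/0.4529 = -0.8023.
Compose with the clump (u' = 0.933 in the supernova ejecta shell frame): u_2 = (0.933 + (-0.802)) / (1 + 0.933·(-0.802)) = 0.1310/0.2512 = 0.5217.
So u = 0.5217 × 3.00 × 10^8 m/s.

+1.56 × 10^8 m/s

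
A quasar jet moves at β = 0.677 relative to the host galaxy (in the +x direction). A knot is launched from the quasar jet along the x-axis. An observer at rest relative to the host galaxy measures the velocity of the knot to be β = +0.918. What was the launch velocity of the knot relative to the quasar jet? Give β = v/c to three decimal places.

β = +0.637

Invert the composition law: u' = (u − v)/(1 − uv/c²).
u' = (0.918 − 0.677) / (1 − (0.918)(0.677)) = 0.2410/0.3785 = 0.6367.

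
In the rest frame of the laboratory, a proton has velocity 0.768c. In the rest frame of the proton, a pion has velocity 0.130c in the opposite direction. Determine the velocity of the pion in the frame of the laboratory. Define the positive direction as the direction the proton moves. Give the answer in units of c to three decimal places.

With v = 0.768 and u' = -0.130 (in units of c),
u = (u' + v)/(1 + u'v/c²):
u = (-0.130 + 0.768) / (1 + (-0.130)·0.768) = 0.6380/0.9002 = 0.7088

+0.709c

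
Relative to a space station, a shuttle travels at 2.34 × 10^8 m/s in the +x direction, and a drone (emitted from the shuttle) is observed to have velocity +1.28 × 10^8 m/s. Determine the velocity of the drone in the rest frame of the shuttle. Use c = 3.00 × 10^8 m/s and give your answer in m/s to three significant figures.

v = 0.780c, u = 0.427c.
Invert the composition law: u' = (u − v)/(1 − uv/c²).
u' = (0.427 − 0.780) / (1 − (0.427)(0.780)) = -0.3533/0.6672 = -0.5296.
u' = -0.5296 × 3.00 × 10^8 m/s.

-1.59 × 10^8 m/s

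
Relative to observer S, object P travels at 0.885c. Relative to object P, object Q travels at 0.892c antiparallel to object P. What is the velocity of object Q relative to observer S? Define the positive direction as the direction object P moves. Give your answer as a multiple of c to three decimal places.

With v = 0.885 and u' = -0.892 (in units of c),
u = (u' + v)/(1 + u'v/c²):
u = (-0.892 + 0.885) / (1 + (-0.892)·0.885) = -0.0070/0.2106 = -0.0332
(Galilean addition would give -0.007c.)

-0.033c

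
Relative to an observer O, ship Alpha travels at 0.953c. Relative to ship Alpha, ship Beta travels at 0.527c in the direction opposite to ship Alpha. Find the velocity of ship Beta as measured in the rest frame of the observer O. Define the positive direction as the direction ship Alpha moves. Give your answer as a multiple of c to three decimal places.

+0.856c

With v = 0.953 and u' = -0.527 (in units of c),
u = (u' + v)/(1 + u'v/c²):
u = (-0.527 + 0.953) / (1 + (-0.527)·0.953) = 0.4260/0.4978 = 0.8558
(Galilean addition would give +0.426c.)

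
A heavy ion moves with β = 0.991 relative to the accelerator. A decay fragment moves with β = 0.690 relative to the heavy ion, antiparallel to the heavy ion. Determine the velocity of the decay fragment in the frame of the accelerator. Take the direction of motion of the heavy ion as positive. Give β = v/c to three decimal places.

β = +0.952

With v = 0.991 and u' = -0.690 (in units of c),
u = (u' + v)/(1 + u'v/c²):
u = (-0.690 + 0.991) / (1 + (-0.690)·0.991) = 0.3010/0.3162 = 0.9519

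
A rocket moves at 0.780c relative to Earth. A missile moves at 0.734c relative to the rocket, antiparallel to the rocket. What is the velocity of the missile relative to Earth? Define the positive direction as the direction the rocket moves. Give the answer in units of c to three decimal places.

+0.108c

With v = 0.780 and u' = -0.734 (in units of c),
u = (u' + v)/(1 + u'v/c²):
u = (-0.734 + 0.780) / (1 + (-0.734)·0.780) = 0.0460/0.4275 = 0.1076
(Galilean addition would give +0.046c.)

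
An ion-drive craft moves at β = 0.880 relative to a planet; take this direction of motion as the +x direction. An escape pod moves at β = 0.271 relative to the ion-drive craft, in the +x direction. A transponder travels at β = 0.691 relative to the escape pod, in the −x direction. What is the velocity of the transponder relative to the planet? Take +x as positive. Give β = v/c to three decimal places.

β = +0.666

Apply u = (u' + v)/(1 + u'v/c²) successively, working outward toward the planet.
Start: velocity of the ion-drive craft relative to the planet = 0.8800c.
Compose with the escape pod (u' = 0.271 in the ion-drive craft frame): u_1 = (0.271 + 0.880) / (1 + 0.271·0.880) = 1.1510/1.2385 = 0.9294.
Compose with the transponder (u' = -0.691 in the escape pod frame): u_2 = (-0.691 + 0.929) / (1 + (-0.691)·0.929) = 0.2384/0.3578 = 0.6662.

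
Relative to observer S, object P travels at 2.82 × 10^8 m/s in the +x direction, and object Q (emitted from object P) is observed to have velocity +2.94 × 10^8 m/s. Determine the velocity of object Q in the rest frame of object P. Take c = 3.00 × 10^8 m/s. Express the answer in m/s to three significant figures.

+1.52 × 10^8 m/s

v = 0.940c, u = 0.980c.
Invert the composition law: u' = (u − v)/(1 − uv/c²).
u' = (0.980 − 0.940) / (1 − (0.980)(0.940)) = 0.0400/0.0788 = 0.5076.
u' = 0.5076 × 3.00 × 10^8 m/s.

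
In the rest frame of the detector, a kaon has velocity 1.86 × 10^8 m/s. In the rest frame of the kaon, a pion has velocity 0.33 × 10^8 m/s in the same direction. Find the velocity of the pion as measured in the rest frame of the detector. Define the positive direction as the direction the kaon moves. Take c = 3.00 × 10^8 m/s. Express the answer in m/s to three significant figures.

2.05 × 10^8 m/s

In units of c (dividing by 3.00 × 10^8 m/s): v = 0.620, u' = 0.110.
u = (u' + v)/(1 + u'v/c²):
u = (0.110 + 0.620) / (1 + 0.110·0.620) = 0.7300/1.0682 = 0.6834
Converting back: u = 0.6834 × 3.00 × 10^8 m/s.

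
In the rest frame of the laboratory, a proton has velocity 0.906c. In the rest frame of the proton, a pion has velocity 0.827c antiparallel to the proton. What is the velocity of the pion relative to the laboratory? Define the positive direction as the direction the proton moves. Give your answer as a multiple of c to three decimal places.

With v = 0.906 and u' = -0.827 (in units of c),
u = (u' + v)/(1 + u'v/c²):
u = (-0.827 + 0.906) / (1 + (-0.827)·0.906) = 0.0790/0.2507 = 0.3151

+0.315c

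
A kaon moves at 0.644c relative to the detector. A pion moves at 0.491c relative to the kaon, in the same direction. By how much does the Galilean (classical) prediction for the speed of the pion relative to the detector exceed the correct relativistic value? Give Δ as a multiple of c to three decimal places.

Galilean: u_cl = 0.491 + 0.644 = 1.1350.
Relativistic: u_rel = (0.491 + 0.644) / (1 + 0.491·0.644) = 1.1350/1.3162 = 0.8623.
Δ = 1.1350 − 0.8623 = 0.2727.
(The classical prediction exceeds c; the relativistic result does not.)

Δ = 0.273c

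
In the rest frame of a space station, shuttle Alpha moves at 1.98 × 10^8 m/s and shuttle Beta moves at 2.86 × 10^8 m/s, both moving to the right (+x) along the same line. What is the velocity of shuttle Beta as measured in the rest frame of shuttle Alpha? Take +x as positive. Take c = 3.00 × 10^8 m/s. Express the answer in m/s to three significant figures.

β_A = 0.660, β_B = 0.953 (dividing each by c = 3.00 × 10^8 m/s).
Transform to A's frame with the inverse velocity-addition law: u' = (u − v)/(1 − uv/c²), taking u = β_B and v = β_A.
u' = (0.953 − 0.660) / (1 − (0.660)(0.953)) = 0.2933/0.3708 = 0.7911.
u' = 0.7911 × 3.00 × 10^8 m/s.

+2.37 × 10^8 m/s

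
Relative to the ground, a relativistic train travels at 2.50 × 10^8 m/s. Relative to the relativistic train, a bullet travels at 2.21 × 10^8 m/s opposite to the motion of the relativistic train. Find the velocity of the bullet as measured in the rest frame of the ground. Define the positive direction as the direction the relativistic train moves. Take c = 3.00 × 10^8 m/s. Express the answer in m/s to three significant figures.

+7.51 × 10^7 m/s

In units of c (dividing by 3.00 × 10^8 m/s): v = 0.833, u' = -0.737.
u = (u' + v)/(1 + u'v/c²):
u = (-0.737 + 0.833) / (1 + (-0.737)·0.833) = 0.0967/0.3861 = 0.2504
Converting back: u = 0.2504 × 3.00 × 10^8 m/s.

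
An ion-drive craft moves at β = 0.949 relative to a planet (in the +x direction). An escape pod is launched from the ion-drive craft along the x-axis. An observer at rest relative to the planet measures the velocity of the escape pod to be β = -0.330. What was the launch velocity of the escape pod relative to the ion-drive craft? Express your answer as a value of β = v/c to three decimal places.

β = -0.974

Invert the composition law: u' = (u − v)/(1 − uv/c²).
u' = (-0.330 − 0.949) / (1 − (-0.330)(0.949)) = -1.2790/1.3132 = -0.9740.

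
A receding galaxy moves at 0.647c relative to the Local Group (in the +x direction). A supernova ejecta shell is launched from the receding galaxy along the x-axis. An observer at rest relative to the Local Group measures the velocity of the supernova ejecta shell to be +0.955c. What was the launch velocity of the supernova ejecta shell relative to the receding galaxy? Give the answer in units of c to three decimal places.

+0.806c

Invert the composition law: u' = (u − v)/(1 − uv/c²).
u' = (0.955 − 0.647) / (1 − (0.955)(0.647)) = 0.3080/0.3821 = 0.8060.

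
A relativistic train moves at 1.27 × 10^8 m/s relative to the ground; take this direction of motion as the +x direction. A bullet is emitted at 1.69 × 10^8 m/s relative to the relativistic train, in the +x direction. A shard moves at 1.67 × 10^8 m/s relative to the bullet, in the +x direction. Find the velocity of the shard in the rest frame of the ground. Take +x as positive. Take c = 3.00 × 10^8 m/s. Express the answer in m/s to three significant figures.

Apply u = (u' + v)/(1 + u'v/c²) successively, working outward toward the ground.
(Dividing each given speed by c = 3.00 × 10^8 m/s to work in units of c.)
Start: velocity of the relativistic train relative to the ground = 0.4233c.
Compose with the bullet (u' = 0.563 in the relativistic train frame): u_1 = (0.563 + 0.423) / (1 + 0.563·0.423) = 0.9867/1.2385 = 0.7967.
Compose with the shard (u' = 0.557 in the bullet frame): u_2 = (0.557 + 0.797) / (1 + 0.557·0.797) = 1.3533/1.4435 = 0.9376.
So u = 0.9376 × 3.00 × 10^8 m/s.

2.81 × 10^8 m/s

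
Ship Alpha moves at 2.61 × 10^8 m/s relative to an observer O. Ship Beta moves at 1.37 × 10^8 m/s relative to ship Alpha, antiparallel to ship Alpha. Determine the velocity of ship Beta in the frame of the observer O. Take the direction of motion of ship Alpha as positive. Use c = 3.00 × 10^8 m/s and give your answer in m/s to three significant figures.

In units of c (dividing by 3.00 × 10^8 m/s): v = 0.870, u' = -0.457.
u = (u' + v)/(1 + u'v/c²):
u = (-0.457 + 0.870) / (1 + (-0.457)·0.870) = 0.4133/0.6027 = 0.6858
(Galilean addition would give +0.413c.)
Converting back: u = 0.6858 × 3.00 × 10^8 m/s.

+2.06 × 10^8 m/s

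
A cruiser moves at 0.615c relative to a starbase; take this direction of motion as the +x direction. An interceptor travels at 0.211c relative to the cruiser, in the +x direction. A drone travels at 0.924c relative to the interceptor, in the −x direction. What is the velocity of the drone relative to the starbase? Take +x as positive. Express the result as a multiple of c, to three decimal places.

Apply u = (u' + v)/(1 + u'v/c²) successively, working outward toward the starbase.
Start: velocity of the cruiser relative to the starbase = 0.6150c.
Compose with the interceptor (u' = 0.211 in the cruiser frame): u_1 = (0.211 + 0.615) / (1 + 0.211·0.615) = 0.8260/1.1298 = 0.7311.
Compose with the drone (u' = -0.924 in the interceptor frame): u_2 = (-0.924 + 0.731) / (1 + (-0.924)·0.731) = -0.1929/0.3244 = -0.5945.

-0.594c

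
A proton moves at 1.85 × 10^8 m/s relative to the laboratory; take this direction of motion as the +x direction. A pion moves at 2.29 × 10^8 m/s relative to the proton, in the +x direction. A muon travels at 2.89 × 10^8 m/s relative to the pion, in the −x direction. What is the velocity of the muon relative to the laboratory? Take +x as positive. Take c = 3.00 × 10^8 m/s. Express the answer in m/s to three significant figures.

Apply u = (u' + v)/(1 + u'v/c²) successively, working outward toward the laboratory.
(Dividing each given speed by c = 3.00 × 10^8 m/s to work in units of c.)
Start: velocity of the proton relative to the laboratory = 0.6167c.
Compose with the pion (u' = 0.763 in the proton frame): u_1 = (0.763 + 0.617) / (1 + 0.763·0.617) = 1.3800/1.4707 = 0.9383.
Compose with the muon (u' = -0.963 in the pion frame): u_2 = (-0.963 + 0.938) / (1 + (-0.963)·0.938) = -0.0250/0.0961 = -0.2604.
So u = -0.2604 × 3.00 × 10^8 m/s.

-7.81 × 10^7 m/s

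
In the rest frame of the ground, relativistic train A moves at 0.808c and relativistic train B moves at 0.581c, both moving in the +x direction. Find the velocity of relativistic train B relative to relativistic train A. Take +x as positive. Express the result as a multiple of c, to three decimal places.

β_A = 0.808, β_B = 0.581.
Transform to A's frame with the inverse velocity-addition law: u' = (u − v)/(1 − uv/c²), taking u = β_B and v = β_A.
u' = (0.581 − 0.808) / (1 − (0.808)(0.581)) = -0.2270/0.5306 = -0.4279.

-0.428c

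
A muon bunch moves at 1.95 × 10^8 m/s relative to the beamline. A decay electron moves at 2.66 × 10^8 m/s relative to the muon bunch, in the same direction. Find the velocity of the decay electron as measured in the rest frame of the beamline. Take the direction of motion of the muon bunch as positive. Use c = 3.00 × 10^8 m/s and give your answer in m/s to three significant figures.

2.92 × 10^8 m/s

In units of c (dividing by 3.00 × 10^8 m/s): v = 0.650, u' = 0.887.
u = (u' + v)/(1 + u'v/c²):
u = (0.887 + 0.650) / (1 + 0.887·0.650) = 1.5367/1.5763 = 0.9748
(Galilean addition would give +1.537c, exceeding c.)
Converting back: u = 0.9748 × 3.00 × 10^8 m/s.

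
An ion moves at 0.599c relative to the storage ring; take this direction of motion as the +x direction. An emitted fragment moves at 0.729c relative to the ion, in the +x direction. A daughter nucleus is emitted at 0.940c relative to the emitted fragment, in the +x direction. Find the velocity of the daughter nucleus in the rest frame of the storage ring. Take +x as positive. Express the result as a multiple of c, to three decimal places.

Apply u = (u' + v)/(1 + u'v/c²) successively, working outward toward the storage ring.
Start: velocity of the ion relative to the storage ring = 0.5990c.
Compose with the emitted fragment (u' = 0.729 in the ion frame): u_1 = (0.729 + 0.599) / (1 + 0.729·0.599) = 1.3280/1.4367 = 0.9244.
Compose with the daughter nucleus (u' = 0.940 in the emitted fragment frame): u_2 = (0.940 + 0.924) / (1 + 0.940·0.924) = 1.8644/1.8689 = 0.9976.

0.998c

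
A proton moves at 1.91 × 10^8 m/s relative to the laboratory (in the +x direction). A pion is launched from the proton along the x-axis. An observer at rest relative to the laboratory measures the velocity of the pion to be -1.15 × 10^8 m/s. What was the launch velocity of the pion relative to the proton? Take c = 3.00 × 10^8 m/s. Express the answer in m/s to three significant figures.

-2.46 × 10^8 m/s

v = 0.637c, u = -0.383c.
Invert the composition law: u' = (u − v)/(1 − uv/c²).
u' = (-0.383 − 0.637) / (1 − (-0.383)(0.637)) = -1.0200/1.2441 = -0.8199.
u' = -0.8199 × 3.00 × 10^8 m/s.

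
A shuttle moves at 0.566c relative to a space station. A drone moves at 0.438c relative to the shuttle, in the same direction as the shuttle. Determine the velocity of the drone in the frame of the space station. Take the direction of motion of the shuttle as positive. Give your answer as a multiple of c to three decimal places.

With v = 0.566 and u' = 0.438 (in units of c),
u = (u' + v)/(1 + u'v/c²):
u = (0.438 + 0.566) / (1 + 0.438·0.566) = 1.0040/1.2479 = 0.8045
(Galilean addition would give +1.004c, exceeding c.)

0.805c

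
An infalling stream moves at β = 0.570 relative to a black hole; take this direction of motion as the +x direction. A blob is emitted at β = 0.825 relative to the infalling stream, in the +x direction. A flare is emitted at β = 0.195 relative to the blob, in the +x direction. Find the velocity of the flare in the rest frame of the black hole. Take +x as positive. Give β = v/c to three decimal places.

Apply u = (u' + v)/(1 + u'v/c²) successively, working outward toward the black hole.
Start: velocity of the infalling stream relative to the black hole = 0.5700c.
Compose with the blob (u' = 0.825 in the infalling stream frame): u_1 = (0.825 + 0.570) / (1 + 0.825·0.570) = 1.3950/1.4703 = 0.9488.
Compose with the flare (u' = 0.195 in the blob frame): u_2 = (0.195 + 0.949) / (1 + 0.195·0.949) = 1.1438/1.1850 = 0.9652.

β = 0.965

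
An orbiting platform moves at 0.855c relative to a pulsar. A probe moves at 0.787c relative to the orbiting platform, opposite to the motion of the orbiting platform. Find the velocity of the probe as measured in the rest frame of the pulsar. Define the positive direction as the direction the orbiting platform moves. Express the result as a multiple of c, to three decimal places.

+0.208c

With v = 0.855 and u' = -0.787 (in units of c),
u = (u' + v)/(1 + u'v/c²):
u = (-0.787 + 0.855) / (1 + (-0.787)·0.855) = 0.0680/0.3271 = 0.2079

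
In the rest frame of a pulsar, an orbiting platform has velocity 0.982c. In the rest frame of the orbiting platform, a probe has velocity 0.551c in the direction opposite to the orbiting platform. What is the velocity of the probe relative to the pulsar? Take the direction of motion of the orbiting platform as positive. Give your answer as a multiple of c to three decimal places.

With v = 0.982 and u' = -0.551 (in units of c),
u = (u' + v)/(1 + u'v/c²):
u = (-0.551 + 0.982) / (1 + (-0.551)·0.982) = 0.4310/0.4589 = 0.9392

+0.939c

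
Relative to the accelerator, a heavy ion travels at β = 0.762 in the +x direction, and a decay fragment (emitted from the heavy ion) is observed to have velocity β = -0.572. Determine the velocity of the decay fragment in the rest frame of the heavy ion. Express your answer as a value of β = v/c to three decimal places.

Invert the composition law: u' = (u − v)/(1 − uv/c²).
u' = (-0.572 − 0.762) / (1 − (-0.572)(0.762)) = -1.3340/1.4359 = -0.9291.

β = -0.929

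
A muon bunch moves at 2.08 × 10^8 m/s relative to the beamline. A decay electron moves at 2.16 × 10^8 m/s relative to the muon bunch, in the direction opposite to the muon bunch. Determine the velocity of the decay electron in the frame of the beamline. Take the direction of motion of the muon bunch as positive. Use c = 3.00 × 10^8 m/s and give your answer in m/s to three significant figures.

-1.60 × 10^7 m/s

In units of c (dividing by 3.00 × 10^8 m/s): v = 0.693, u' = -0.720.
u = (u' + v)/(1 + u'v/c²):
u = (-0.720 + 0.693) / (1 + (-0.720)·0.693) = -0.0267/0.5008 = -0.0532
Converting back: u = -0.0532 × 3.00 × 10^8 m/s.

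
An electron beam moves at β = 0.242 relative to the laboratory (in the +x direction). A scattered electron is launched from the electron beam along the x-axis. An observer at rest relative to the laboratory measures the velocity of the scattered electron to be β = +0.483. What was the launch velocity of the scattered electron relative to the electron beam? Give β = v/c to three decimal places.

β = +0.273

Invert the composition law: u' = (u − v)/(1 − uv/c²).
u' = (0.483 − 0.242) / (1 − (0.483)(0.242)) = 0.2410/0.8831 = 0.2729.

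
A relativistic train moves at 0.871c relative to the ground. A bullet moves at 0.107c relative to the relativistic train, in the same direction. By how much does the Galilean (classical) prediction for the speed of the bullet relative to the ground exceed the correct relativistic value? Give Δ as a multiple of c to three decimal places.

Δ = 0.083c

Galilean: u_cl = 0.107 + 0.871 = 0.9780.
Relativistic: u_rel = (0.107 + 0.871) / (1 + 0.107·0.871) = 0.9780/1.0932 = 0.8946.
Δ = 0.9780 − 0.8946 = 0.0834.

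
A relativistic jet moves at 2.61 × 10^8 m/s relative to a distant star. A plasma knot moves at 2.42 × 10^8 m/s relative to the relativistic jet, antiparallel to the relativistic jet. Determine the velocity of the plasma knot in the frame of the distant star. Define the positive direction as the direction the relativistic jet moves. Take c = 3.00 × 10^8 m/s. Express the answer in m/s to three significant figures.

In units of c (dividing by 3.00 × 10^8 m/s): v = 0.870, u' = -0.807.
u = (u' + v)/(1 + u'v/c²):
u = (-0.807 + 0.870) / (1 + (-0.807)·0.870) = 0.0633/0.2982 = 0.2124
Converting back: u = 0.2124 × 3.00 × 10^8 m/s.

+6.37 × 10^7 m/s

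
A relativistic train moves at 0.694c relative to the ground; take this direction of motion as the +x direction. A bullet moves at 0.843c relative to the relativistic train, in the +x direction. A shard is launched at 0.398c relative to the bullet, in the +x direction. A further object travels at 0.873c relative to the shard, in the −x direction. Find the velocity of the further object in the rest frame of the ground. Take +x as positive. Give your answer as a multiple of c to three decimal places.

Apply u = (u' + v)/(1 + u'v/c²) successively, working outward toward the ground.
Start: velocity of the relativistic train relative to the ground = 0.6940c.
Compose with the bullet (u' = 0.843 in the relativistic train frame): u_1 = (0.843 + 0.694) / (1 + 0.843·0.694) = 1.5370/1.5850 = 0.9697.
Compose with the shard (u' = 0.398 in the bullet frame): u_2 = (0.398 + 0.970) / (1 + 0.398·0.970) = 1.3677/1.3859 = 0.9868.
Compose with the further object (u' = -0.873 in the shard frame): u_3 = (-0.873 + 0.987) / (1 + (-0.873)·0.987) = 0.1138/0.1385 = 0.8219.

+0.822c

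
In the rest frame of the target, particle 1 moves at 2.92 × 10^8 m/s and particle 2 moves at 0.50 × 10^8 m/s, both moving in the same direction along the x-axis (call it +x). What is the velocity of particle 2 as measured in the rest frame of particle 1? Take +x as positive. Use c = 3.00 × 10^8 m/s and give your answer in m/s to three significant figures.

-2.89 × 10^8 m/s

β_A = 0.973, β_B = 0.167 (dividing each by c = 3.00 × 10^8 m/s).
Transform to A's frame with the inverse velocity-addition law: u' = (u − v)/(1 − uv/c²), taking u = β_B and v = β_A.
u' = (0.167 − 0.973) / (1 − (0.973)(0.167)) = -0.8067/0.8378 = -0.9629.
u' = -0.9629 × 3.00 × 10^8 m/s.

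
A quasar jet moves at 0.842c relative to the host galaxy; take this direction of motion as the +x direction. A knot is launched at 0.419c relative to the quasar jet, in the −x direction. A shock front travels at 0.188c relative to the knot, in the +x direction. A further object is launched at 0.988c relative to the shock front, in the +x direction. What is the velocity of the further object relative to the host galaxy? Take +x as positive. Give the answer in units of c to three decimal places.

Apply u = (u' + v)/(1 + u'v/c²) successively, working outward toward the host galaxy.
Start: velocity of the quasar jet relative to the host galaxy = 0.8420c.
Compose with the knot (u' = -0.419 in the quasar jet frame): u_1 = (-0.419 + 0.842) / (1 + (-0.419)·0.842) = 0.4230/0.6472 = 0.6536.
Compose with the shock front (u' = 0.188 in the knot frame): u_2 = (0.188 + 0.654) / (1 + 0.188·0.654) = 0.8416/1.1229 = 0.7495.
Compose with the further object (u' = 0.988 in the shock front frame): u_3 = (0.988 + 0.749) / (1 + 0.988·0.749) = 1.7375/1.7405 = 0.9983.

+0.998c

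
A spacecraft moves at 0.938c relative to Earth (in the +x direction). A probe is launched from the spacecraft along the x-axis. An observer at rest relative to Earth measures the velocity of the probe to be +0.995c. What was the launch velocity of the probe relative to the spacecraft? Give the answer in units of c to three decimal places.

+0.855c

Invert the composition law: u' = (u − v)/(1 − uv/c²).
u' = (0.995 − 0.938) / (1 − (0.995)(0.938)) = 0.0570/0.0667 = 0.8547.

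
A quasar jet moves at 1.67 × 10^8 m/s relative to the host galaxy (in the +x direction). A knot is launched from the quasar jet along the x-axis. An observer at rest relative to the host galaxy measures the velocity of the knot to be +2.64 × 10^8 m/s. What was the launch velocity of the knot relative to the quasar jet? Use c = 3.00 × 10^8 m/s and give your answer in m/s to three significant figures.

v = 0.557c, u = 0.880c.
Invert the composition law: u' = (u − v)/(1 − uv/c²).
u' = (0.880 − 0.557) / (1 − (0.880)(0.557)) = 0.3233/0.5101 = 0.6338.
u' = 0.6338 × 3.00 × 10^8 m/s.

+1.90 × 10^8 m/s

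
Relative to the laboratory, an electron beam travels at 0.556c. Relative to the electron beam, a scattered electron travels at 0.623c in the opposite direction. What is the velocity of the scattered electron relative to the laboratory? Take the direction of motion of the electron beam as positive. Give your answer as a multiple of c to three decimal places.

-0.103c

With v = 0.556 and u' = -0.623 (in units of c),
u = (u' + v)/(1 + u'v/c²):
u = (-0.623 + 0.556) / (1 + (-0.623)·0.556) = -0.0670/0.6536 = -0.1025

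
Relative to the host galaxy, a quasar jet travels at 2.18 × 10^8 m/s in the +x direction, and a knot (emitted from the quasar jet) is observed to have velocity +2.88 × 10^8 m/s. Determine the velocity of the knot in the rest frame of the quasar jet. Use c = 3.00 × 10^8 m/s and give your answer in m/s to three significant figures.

v = 0.727c, u = 0.960c.
Invert the composition law: u' = (u − v)/(1 − uv/c²).
u' = (0.960 − 0.727) / (1 − (0.960)(0.727)) = 0.2333/0.3024 = 0.7716.
u' = 0.7716 × 3.00 × 10^8 m/s.

+2.31 × 10^8 m/s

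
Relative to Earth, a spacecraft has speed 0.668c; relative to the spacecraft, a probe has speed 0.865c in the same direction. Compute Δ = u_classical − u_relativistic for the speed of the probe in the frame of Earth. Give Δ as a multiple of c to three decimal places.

Δ = 0.561c

Galilean: u_cl = 0.865 + 0.668 = 1.5330.
Relativistic: u_rel = (0.865 + 0.668) / (1 + 0.865·0.668) = 1.5330/1.5778 = 0.9716.
Δ = 1.5330 − 0.9716 = 0.5614.
(The classical prediction exceeds c; the relativistic result does not.)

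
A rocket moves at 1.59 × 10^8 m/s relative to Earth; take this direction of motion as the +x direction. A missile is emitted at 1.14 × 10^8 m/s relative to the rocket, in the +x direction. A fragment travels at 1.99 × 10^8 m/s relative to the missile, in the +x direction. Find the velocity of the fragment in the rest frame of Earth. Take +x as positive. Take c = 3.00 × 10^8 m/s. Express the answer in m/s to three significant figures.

Apply u = (u' + v)/(1 + u'v/c²) successively, working outward toward Earth.
(Dividing each given speed by c = 3.00 × 10^8 m/s to work in units of c.)
Start: velocity of the rocket relative to Earth = 0.5300c.
Compose with the missile (u' = 0.380 in the rocket frame): u_1 = (0.380 + 0.530) / (1 + 0.380·0.530) = 0.9100/1.2014 = 0.7574.
Compose with the fragment (u' = 0.663 in the missile frame): u_2 = (0.663 + 0.757) / (1 + 0.663·0.757) = 1.4208/1.5024 = 0.9456.
So u = 0.9456 × 3.00 × 10^8 m/s.

2.84 × 10^8 m/s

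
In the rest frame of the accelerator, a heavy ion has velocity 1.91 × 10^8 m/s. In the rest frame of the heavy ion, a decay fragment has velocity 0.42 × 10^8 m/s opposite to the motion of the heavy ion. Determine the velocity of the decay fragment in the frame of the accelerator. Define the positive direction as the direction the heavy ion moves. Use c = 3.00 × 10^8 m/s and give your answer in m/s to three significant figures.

+1.64 × 10^8 m/s

In units of c (dividing by 3.00 × 10^8 m/s): v = 0.637, u' = -0.140.
u = (u' + v)/(1 + u'v/c²):
u = (-0.140 + 0.637) / (1 + (-0.140)·0.637) = 0.4967/0.9109 = 0.5453
(Galilean addition would give +0.497c.)
Converting back: u = 0.5453 × 3.00 × 10^8 m/s.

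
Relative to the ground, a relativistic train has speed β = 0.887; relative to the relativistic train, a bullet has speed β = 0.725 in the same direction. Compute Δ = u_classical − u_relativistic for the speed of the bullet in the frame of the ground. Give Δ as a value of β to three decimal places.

Δ = 0.631

Galilean: u_cl = 0.725 + 0.887 = 1.6120.
Relativistic: u_rel = (0.725 + 0.887) / (1 + 0.725·0.887) = 1.6120/1.6431 = 0.9811.
Δ = 1.6120 − 0.9811 = 0.6309.
(The classical prediction exceeds c; the relativistic result does not.)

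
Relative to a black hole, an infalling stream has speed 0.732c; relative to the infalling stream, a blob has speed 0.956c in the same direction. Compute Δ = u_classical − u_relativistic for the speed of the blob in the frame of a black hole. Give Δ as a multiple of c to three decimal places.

Galilean: u_cl = 0.956 + 0.732 = 1.6880.
Relativistic: u_rel = (0.956 + 0.732) / (1 + 0.956·0.732) = 1.6880/1.6998 = 0.9931.
Δ = 1.6880 − 0.9931 = 0.6949.
(The classical prediction exceeds c; the relativistic result does not.)

Δ = 0.695c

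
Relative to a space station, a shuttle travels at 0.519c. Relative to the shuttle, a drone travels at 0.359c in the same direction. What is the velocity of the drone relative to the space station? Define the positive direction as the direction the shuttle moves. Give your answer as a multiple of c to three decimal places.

With v = 0.519 and u' = 0.359 (in units of c),
u = (u' + v)/(1 + u'v/c²):
u = (0.359 + 0.519) / (1 + 0.359·0.519) = 0.8780/1.1863 = 0.7401

0.740c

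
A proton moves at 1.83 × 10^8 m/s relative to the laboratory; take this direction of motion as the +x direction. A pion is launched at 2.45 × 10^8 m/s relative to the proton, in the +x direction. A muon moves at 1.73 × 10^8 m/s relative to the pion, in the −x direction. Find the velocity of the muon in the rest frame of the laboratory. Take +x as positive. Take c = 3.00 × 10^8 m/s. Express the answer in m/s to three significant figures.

+2.50 × 10^8 m/s

Apply u = (u' + v)/(1 + u'v/c²) successively, working outward toward the laboratory.
(Dividing each given speed by c = 3.00 × 10^8 m/s to work in units of c.)
Start: velocity of the proton relative to the laboratory = 0.6100c.
Compose with the pion (u' = 0.817 in the proton frame): u_1 = (0.817 + 0.610) / (1 + 0.817·0.610) = 1.4267/1.4982 = 0.9523.
Compose with the muon (u' = -0.577 in the pion frame): u_2 = (-0.577 + 0.952) / (1 + (-0.577)·0.952) = 0.3756/0.4509 = 0.8331.
So u = 0.8331 × 3.00 × 10^8 m/s.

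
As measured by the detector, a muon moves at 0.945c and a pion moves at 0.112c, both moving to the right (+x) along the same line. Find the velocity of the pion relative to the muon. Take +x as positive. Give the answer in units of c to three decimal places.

-0.932c

β_A = 0.945, β_B = 0.112.
Transform to A's frame with the inverse velocity-addition law: u' = (u − v)/(1 − uv/c²), taking u = β_B and v = β_A.
u' = (0.112 − 0.945) / (1 − (0.945)(0.112)) = -0.8330/0.8942 = -0.9316.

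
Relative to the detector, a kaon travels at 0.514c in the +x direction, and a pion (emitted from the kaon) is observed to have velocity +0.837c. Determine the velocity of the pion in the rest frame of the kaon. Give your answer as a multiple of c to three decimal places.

Invert the composition law: u' = (u − v)/(1 − uv/c²).
u' = (0.837 − 0.514) / (1 − (0.837)(0.514)) = 0.3230/0.5698 = 0.5669.

+0.567c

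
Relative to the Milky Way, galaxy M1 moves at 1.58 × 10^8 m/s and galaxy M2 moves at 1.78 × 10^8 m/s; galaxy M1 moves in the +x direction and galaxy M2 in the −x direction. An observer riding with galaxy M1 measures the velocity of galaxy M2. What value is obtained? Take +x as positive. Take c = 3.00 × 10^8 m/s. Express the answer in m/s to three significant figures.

β_A = 0.527, β_B = -0.593 (dividing each by c = 3.00 × 10^8 m/s).
Transform to A's frame with the inverse velocity-addition law: u' = (u − v)/(1 − uv/c²), taking u = β_B and v = β_A.
u' = (-0.593 − 0.527) / (1 − (0.527)(-0.593)) = -1.1200/1.3125 = -0.8533.
u' = -0.8533 × 3.00 × 10^8 m/s.

-2.56 × 10^8 m/s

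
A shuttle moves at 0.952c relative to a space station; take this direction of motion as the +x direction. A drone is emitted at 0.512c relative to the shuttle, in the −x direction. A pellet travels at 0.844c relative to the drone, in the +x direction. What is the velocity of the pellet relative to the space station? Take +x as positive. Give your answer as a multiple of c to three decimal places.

Apply u = (u' + v)/(1 + u'v/c²) successively, working outward toward the space station.
Start: velocity of the shuttle relative to the space station = 0.9520c.
Compose with the drone (u' = -0.512 in the shuttle frame): u_1 = (-0.512 + 0.952) / (1 + (-0.512)·0.952) = 0.4400/0.5126 = 0.8584.
Compose with the pellet (u' = 0.844 in the drone frame): u_2 = (0.844 + 0.858) / (1 + 0.844·0.858) = 1.7024/1.7245 = 0.9872.

+0.987c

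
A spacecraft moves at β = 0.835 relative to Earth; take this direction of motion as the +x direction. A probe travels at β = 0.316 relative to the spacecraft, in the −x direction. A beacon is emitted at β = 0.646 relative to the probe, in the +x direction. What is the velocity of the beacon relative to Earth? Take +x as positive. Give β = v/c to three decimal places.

β = +0.928

Apply u = (u' + v)/(1 + u'v/c²) successively, working outward toward Earth.
Start: velocity of the spacecraft relative to Earth = 0.8350c.
Compose with the probe (u' = -0.316 in the spacecraft frame): u_1 = (-0.316 + 0.835) / (1 + (-0.316)·0.835) = 0.5190/0.7361 = 0.7050.
Compose with the beacon (u' = 0.646 in the probe frame): u_2 = (0.646 + 0.705) / (1 + 0.646·0.705) = 1.3510/1.4554 = 0.9283.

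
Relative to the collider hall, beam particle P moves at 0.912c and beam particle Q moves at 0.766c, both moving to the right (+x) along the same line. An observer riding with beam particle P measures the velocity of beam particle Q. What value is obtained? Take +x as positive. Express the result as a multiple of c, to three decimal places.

-0.484c

β_A = 0.912, β_B = 0.766.
Transform to A's frame with the inverse velocity-addition law: u' = (u − v)/(1 − uv/c²), taking u = β_B and v = β_A.
u' = (0.766 − 0.912) / (1 − (0.912)(0.766)) = -0.1460/0.3014 = -0.4844.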